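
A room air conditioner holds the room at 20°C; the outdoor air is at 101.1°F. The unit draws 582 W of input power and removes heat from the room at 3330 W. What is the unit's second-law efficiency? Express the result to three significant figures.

0.359

COP_actual = Q̇_C/Ẇ = 3330/582.0 = 5.722.
In absolute terms T_C = 293.15 K and T_H = 311.54 K, so ΔT = 18.39 K.
COP_Carnot = T_C/ΔT = 293.15/18.39 = 15.94.
η_II = COP_actual/COP_Carnot = 5.722/15.94 = 0.3589.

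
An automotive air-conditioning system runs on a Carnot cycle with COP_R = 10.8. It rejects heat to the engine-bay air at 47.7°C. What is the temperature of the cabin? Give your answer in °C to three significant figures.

For a Carnot refrigerator COP_R = T_C/(T_H − T_C), so T_C = COP·T_H/(1 + COP).
With T_H = 320.85 K, T_C = 10.8 × 320.85/11.80 = 293.66 K.
Converting, 293.66 K = 20.51°C.

20.5 °C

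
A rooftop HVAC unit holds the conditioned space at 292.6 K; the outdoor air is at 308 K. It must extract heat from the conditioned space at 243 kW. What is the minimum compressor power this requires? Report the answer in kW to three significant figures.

12.8 kW

The reservoir spacing is ΔT = 308 − 292.6 = 15.40 K.
COP_Carnot = T_C/ΔT = 292.60/15.40 = 19.00.
Ẇ_min = Q̇/COP_Carnot = 243.0/19.00 = 12.79 kW.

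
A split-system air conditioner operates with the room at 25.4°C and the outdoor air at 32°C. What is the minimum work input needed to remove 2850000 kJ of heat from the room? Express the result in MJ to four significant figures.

In absolute terms T_C = 298.55 K and T_H = 305.15 K, so ΔT = 6.600 K.
The reversible limit is COP_R = T_C/ΔT = 45.23, so W_min = Q_C/COP = Q_C·ΔT/T_C.
W_min = 2850000 × 6.600/298.55 = 63000 kJ = 63.00 MJ.

63.00 MJ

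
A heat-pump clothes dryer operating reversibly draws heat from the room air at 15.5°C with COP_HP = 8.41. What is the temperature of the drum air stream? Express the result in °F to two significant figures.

COP_HP = T_H/(T_H − T_C) rearranges to T_H = COP·T_C/(COP − 1).
With T_C = 288.65 K, T_H = 8.41 × 288.65/7.410 = 327.60 K.
Converting, 327.60 K = 130.02°F.

130 °F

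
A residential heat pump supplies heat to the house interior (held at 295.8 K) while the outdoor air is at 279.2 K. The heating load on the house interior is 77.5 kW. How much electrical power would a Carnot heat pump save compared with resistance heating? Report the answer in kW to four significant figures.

The reservoir spacing is ΔT = 295.8 − 279.2 = 16.60 K.
COP_Carnot = T_H/ΔT = 295.80/16.60 = 17.82.
Resistance heating needs Ẇ_res = Q̇_H = 77.50 kW; the reversible heat pump needs only Ẇ_hp = Q̇_H/COP = 4.349 kW.
Saving = 77.50 − 4.349 = 73.15 kW.

73.15 kW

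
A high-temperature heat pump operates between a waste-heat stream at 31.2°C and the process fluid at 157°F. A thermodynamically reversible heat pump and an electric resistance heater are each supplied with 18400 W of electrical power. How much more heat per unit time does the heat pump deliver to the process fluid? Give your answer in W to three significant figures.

In absolute terms T_C = 304.35 K and T_H = 342.59 K, so ΔT = 38.24 K.
COP_Carnot = T_H/ΔT = 342.59/38.24 = 8.958.
The heat pump delivers Q̇_H = COP × Ẇ = 164800 W; the resistance heater delivers Ẇ = 18400 W.
Extra = (COP − 1)·Ẇ = 146400 W.

146000 W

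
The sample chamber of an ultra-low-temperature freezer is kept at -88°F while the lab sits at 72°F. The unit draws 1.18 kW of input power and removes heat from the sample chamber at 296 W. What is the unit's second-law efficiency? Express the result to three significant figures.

0.108

Converting, Q̇_C = 296.0 W = 0.2960 kW, so COP_actual = Q̇_C/Ẇ = 0.2960/1.180 = 0.2508.
In absolute terms T_C = 206.48 K and T_H = 295.37 K, so ΔT = 88.89 K.
COP_Carnot = T_C/ΔT = 206.48/88.89 = 2.323.
η_II = COP_actual/COP_Carnot = 0.2508/2.323 = 0.1080.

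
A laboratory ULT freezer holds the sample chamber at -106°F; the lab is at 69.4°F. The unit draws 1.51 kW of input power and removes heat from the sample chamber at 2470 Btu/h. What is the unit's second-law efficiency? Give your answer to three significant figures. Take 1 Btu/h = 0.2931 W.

0.238

Converting, Q̇_C = 2470 Btu/h = 0.7240 kW, so COP_actual = Q̇_C/Ẇ = 0.7240/1.510 = 0.4794.
In absolute terms T_C = 196.48 K and T_H = 293.93 K, so ΔT = 97.44 K.
COP_Carnot = T_C/ΔT = 196.48/97.44 = 2.016.
η_II = COP_actual/COP_Carnot = 0.4794/2.016 = 0.2378.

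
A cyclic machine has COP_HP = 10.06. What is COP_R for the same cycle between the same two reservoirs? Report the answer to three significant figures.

Since Q_H = Q_C + W for any cycle, COP_R = Q_C/W = Q_H/W − 1.
COP_R = 10.06 − 1 = 9.06.

9.06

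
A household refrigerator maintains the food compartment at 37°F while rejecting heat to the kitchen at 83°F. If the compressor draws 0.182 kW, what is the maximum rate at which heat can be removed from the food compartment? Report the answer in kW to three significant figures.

In absolute terms T_C = 275.93 K and T_H = 301.48 K, so ΔT = 25.56 K.
COP_Carnot = T_C/ΔT = 275.93/25.56 = 10.80.
Q̇_max = COP_Carnot × Ẇ = 10.80 × 0.1820 kW = 1.965 kW.

1.97 kW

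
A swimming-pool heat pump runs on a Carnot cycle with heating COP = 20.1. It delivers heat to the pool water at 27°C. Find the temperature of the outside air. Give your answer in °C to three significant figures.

COP_HP = T_H/(T_H − T_C) gives T_H − T_C = T_H/COP.
With T_H = 300.15 K, T_C = 300.15 × (1 − 1/20.1) = 285.22 K.
Converting, 285.22 K = 12.07°C.

12.1 °C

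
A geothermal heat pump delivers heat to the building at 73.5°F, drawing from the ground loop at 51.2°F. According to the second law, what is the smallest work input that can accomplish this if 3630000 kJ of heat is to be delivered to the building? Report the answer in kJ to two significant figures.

In absolute terms T_C = 283.82 K and T_H = 296.21 K, so ΔT = 12.39 K.
The reversible limit is COP_HP = T_H/ΔT = 23.91, so W_min = Q_H/COP = Q_H·ΔT/T_H.
W_min = 3630000 × 12.39/296.21 = 151800 kJ.

150000 kJ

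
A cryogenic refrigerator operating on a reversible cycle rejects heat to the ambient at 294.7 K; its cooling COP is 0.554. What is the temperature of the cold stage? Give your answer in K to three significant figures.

For a Carnot refrigerator COP_R = T_C/(T_H − T_C), so T_C = COP·T_H/(1 + COP).
With T_H = 294.70 K, T_C = 0.554 × 294.70/1.554 = 105.06 K.

105 K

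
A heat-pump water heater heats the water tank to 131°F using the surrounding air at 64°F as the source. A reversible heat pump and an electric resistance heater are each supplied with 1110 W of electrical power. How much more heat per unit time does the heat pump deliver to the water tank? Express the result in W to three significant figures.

8680 W

In absolute terms T_C = 290.93 K and T_H = 328.15 K, so ΔT = 37.22 K.
COP_Carnot = T_H/ΔT = 328.15/37.22 = 8.816.
The heat pump delivers Q̇_H = COP × Ẇ = 9786 W; the resistance heater delivers Ẇ = 1110 W.
Extra = (COP − 1)·Ẇ = 8676 W.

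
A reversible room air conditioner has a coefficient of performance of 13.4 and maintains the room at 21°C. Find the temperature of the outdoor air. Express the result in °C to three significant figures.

COP_R = T_C/(T_H − T_C) gives T_H − T_C = T_C/COP.
With T_C = 294.15 K, T_H = 294.15 × (1 + 1/13.4) = 316.10 K.
Converting, 316.10 K = 42.95°C.

43.0 °C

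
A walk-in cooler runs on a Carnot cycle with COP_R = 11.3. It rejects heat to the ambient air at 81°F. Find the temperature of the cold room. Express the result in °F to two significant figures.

For a Carnot refrigerator COP_R = T_C/(T_H − T_C), so T_C = COP·T_H/(1 + COP).
With T_H = 300.37 K, T_C = 11.3 × 300.37/12.30 = 275.95 K.
Converting, 275.95 K = 37.04°F.

37 °F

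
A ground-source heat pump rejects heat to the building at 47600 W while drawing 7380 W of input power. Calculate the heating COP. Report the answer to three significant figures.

The first law gives Q̇_H = Q̇_C + Ẇ, so the three rates are Q̇_C = 40220, Q̇_H = 47600, Ẇ = 7380 W.
COP_HP = Q̇_H/Ẇ = 47600/7380 = 6.450.

6.45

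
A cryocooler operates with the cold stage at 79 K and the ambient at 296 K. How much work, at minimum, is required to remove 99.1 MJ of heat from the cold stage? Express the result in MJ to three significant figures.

272 MJ

The reservoir spacing is ΔT = 296 − 79 = 217.0 K.
The reversible limit is COP_R = T_C/ΔT = 0.3641, so W_min = Q_C/COP = Q_C·ΔT/T_C.
W_min = 99.10 × 217.0/79.00 = 272.2 MJ.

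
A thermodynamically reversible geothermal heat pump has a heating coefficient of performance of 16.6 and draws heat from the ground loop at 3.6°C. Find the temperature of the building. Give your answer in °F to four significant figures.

COP_HP = T_H/(T_H − T_C) rearranges to T_H = COP·T_C/(COP − 1).
With T_C = 276.75 K, T_H = 16.6 × 276.75/15.60 = 294.49 K.
Converting, 294.49 K = 70.41°F.

70.41 °F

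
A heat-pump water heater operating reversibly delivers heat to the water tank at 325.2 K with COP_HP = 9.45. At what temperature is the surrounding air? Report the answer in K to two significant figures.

COP_HP = T_H/(T_H − T_C) gives T_H − T_C = T_H/COP.
With T_H = 325.20 K, T_C = 325.20 × (1 − 1/9.45) = 290.79 K.

290 K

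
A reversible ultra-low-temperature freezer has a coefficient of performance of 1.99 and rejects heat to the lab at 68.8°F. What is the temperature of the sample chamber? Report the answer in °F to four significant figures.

For a Carnot refrigerator COP_R = T_C/(T_H − T_C), so T_C = COP·T_H/(1 + COP).
With T_H = 293.59 K, T_C = 1.99 × 293.59/2.990 = 195.40 K.
Converting, 195.40 K = -107.95°F.

-107.9 °F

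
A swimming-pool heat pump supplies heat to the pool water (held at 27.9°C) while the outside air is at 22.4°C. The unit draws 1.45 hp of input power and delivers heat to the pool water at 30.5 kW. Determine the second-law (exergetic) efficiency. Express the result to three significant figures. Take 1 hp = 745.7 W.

0.515

Converting, Q̇_H = 30.50 kW = 40.90 hp, so COP_actual = Q̇_H/Ẇ = 40.90/1.450 = 28.21.
In absolute terms T_C = 295.55 K and T_H = 301.05 K, so ΔT = 5.500 K.
COP_Carnot = T_H/ΔT = 301.05/5.500 = 54.74.
η_II = COP_actual/COP_Carnot = 28.21/54.74 = 0.5153.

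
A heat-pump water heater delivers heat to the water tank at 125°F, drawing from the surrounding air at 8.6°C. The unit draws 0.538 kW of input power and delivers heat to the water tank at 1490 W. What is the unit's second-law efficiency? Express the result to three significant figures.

Converting, Q̇_H = 1490 W = 1.490 kW, so COP_actual = Q̇_H/Ẇ = 1.490/0.5380 = 2.770.
In absolute terms T_C = 281.75 K and T_H = 324.82 K, so ΔT = 43.07 K.
COP_Carnot = T_H/ΔT = 324.82/43.07 = 7.542.
η_II = COP_actual/COP_Carnot = 2.770/7.542 = 0.3672.

0.367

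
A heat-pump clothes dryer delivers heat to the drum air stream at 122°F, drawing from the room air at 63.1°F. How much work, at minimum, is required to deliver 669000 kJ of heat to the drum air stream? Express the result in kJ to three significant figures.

In absolute terms T_C = 290.43 K and T_H = 323.15 K, so ΔT = 32.72 K.
The reversible limit is COP_HP = T_H/ΔT = 9.876, so W_min = Q_H/COP = Q_H·ΔT/T_H.
W_min = 669000 × 32.72/323.15 = 67740 kJ.

67700 kJ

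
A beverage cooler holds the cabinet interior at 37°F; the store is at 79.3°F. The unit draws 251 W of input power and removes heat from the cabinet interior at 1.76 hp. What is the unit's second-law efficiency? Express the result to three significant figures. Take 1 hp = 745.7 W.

Converting, Q̇_C = 1.760 hp = 1312 W, so COP_actual = Q̇_C/Ẇ = 1312/251.0 = 5.229.
In absolute terms T_C = 275.93 K and T_H = 299.43 K, so ΔT = 23.50 K.
COP_Carnot = T_C/ΔT = 275.93/23.50 = 11.74.
η_II = COP_actual/COP_Carnot = 5.229/11.74 = 0.4453.

0.445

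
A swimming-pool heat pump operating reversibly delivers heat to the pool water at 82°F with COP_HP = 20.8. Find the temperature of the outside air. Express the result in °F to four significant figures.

55.96 °F

COP_HP = T_H/(T_H − T_C) gives T_H − T_C = T_H/COP.
With T_H = 300.93 K, T_C = 300.93 × (1 − 1/20.8) = 286.46 K.
Converting, 286.46 K = 55.96°F.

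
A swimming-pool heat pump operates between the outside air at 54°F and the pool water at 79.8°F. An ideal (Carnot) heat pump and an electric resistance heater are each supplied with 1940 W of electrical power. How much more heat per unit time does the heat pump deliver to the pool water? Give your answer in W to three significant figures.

In absolute terms T_C = 285.37 K and T_H = 299.71 K, so ΔT = 14.33 K.
COP_Carnot = T_H/ΔT = 299.71/14.33 = 20.91.
The heat pump delivers Q̇_H = COP × Ẇ = 40560 W; the resistance heater delivers Ẇ = 1940 W.
Extra = (COP − 1)·Ẇ = 38620 W.

38600 W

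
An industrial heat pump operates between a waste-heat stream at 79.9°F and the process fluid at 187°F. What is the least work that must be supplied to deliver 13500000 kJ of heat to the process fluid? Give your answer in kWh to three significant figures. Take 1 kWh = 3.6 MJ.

In absolute terms T_C = 299.76 K and T_H = 359.26 K, so ΔT = 59.50 K.
The reversible limit is COP_HP = T_H/ΔT = 6.038, so W_min = Q_H/COP = Q_H·ΔT/T_H.
W_min = 13500000 × 59.50/359.26 = 2236000 kJ = 621.1 kWh.

621 kWh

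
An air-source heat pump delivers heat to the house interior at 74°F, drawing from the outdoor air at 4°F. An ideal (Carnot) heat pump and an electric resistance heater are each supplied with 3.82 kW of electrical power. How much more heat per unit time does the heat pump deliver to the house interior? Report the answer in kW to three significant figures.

In absolute terms T_C = 257.59 K and T_H = 296.48 K, so ΔT = 38.89 K.
COP_Carnot = T_H/ΔT = 296.48/38.89 = 7.624.
The heat pump delivers Q̇_H = COP × Ẇ = 29.12 kW; the resistance heater delivers Ẇ = 3.820 kW.
Extra = (COP − 1)·Ẇ = 25.30 kW.

25.3 kW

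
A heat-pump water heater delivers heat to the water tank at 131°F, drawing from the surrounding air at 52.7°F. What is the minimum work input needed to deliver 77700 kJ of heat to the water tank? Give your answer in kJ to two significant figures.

10000 kJ

In absolute terms T_C = 284.65 K and T_H = 328.15 K, so ΔT = 43.50 K.
The reversible limit is COP_HP = T_H/ΔT = 7.544, so W_min = Q_H/COP = Q_H·ΔT/T_H.
W_min = 77700 × 43.50/328.15 = 10300 kJ.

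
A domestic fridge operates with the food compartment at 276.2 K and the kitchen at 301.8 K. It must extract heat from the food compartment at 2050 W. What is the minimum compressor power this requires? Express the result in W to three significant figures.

The reservoir spacing is ΔT = 301.8 − 276.2 = 25.60 K.
COP_Carnot = T_C/ΔT = 276.20/25.60 = 10.79.
Ẇ_min = Q̇/COP_Carnot = 2050/10.79 = 190.0 W.

190 W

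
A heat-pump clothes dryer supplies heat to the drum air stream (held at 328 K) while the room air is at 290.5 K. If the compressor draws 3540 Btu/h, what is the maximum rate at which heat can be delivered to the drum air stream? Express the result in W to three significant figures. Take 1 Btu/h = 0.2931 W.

The reservoir spacing is ΔT = 328 − 290.5 = 37.50 K.
COP_Carnot = T_H/ΔT = 328.00/37.50 = 8.747.
Q̇_max = COP_Carnot × Ẇ = 8.747 × 3540 Btu/h = 30960 Btu/h = 9075 W.

9080 W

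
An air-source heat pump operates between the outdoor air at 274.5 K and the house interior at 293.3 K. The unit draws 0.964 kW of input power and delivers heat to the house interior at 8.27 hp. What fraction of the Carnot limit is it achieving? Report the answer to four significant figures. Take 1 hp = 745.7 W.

Converting, Q̇_H = 8.270 hp = 6.167 kW, so COP_actual = Q̇_H/Ẇ = 6.167/0.9640 = 6.397.
The reservoir spacing is ΔT = 293.3 − 274.5 = 18.80 K.
COP_Carnot = T_H/ΔT = 293.30/18.80 = 15.60.
η_II = COP_actual/COP_Carnot = 6.397/15.60 = 0.4101.

0.4101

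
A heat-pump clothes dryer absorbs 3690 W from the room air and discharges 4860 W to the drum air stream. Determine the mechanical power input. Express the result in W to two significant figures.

For a cyclic device the first law requires Q̇_H = Q̇_C + Ẇ.
Ẇ = Q̇_H − Q̇_C = 1170 W.

1200 W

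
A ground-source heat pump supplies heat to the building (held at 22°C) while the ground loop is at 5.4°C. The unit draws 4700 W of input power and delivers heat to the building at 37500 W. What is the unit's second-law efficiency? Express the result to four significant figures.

0.4487

COP_actual = Q̇_H/Ẇ = 37500/4700 = 7.979.
In absolute terms T_C = 278.55 K and T_H = 295.15 K, so ΔT = 16.60 K.
COP_Carnot = T_H/ΔT = 295.15/16.60 = 17.78.
η_II = COP_actual/COP_Carnot = 7.979/17.78 = 0.4487.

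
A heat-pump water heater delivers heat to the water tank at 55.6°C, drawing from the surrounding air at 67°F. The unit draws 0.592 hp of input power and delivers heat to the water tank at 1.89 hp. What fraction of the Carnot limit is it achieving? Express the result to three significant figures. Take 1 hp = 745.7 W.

0.351

COP_actual = Q̇_H/Ẇ = 1.890/0.5920 = 3.193.
In absolute terms T_C = 292.59 K and T_H = 328.75 K, so ΔT = 36.16 K.
COP_Carnot = T_H/ΔT = 328.75/36.16 = 9.093.
η_II = COP_actual/COP_Carnot = 3.193/9.093 = 0.3511.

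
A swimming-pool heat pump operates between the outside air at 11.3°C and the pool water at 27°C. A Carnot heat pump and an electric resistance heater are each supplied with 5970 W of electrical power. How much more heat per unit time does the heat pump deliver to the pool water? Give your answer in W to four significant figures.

108200 W

In absolute terms T_C = 284.45 K and T_H = 300.15 K, so ΔT = 15.70 K.
COP_Carnot = T_H/ΔT = 300.15/15.70 = 19.12.
The heat pump delivers Q̇_H = COP × Ẇ = 114100 W; the resistance heater delivers Ẇ = 5970 W.
Extra = (COP − 1)·Ẇ = 108200 W.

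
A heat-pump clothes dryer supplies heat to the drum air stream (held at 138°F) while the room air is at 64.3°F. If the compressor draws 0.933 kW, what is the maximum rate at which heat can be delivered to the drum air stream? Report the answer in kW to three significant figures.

7.57 kW

In absolute terms T_C = 291.09 K and T_H = 332.04 K, so ΔT = 40.94 K.
COP_Carnot = T_H/ΔT = 332.04/40.94 = 8.109.
Q̇_max = COP_Carnot × Ẇ = 8.109 × 0.9330 kW = 7.566 kW.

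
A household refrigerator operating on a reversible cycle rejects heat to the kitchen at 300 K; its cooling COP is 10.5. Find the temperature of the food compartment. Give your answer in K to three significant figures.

For a Carnot refrigerator COP_R = T_C/(T_H − T_C), so T_C = COP·T_H/(1 + COP).
With T_H = 300.00 K, T_C = 10.5 × 300.00/11.50 = 273.91 K.

274 K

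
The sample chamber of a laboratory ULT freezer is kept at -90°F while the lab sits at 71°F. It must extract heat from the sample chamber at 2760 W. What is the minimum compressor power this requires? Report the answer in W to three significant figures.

1200 W

In absolute terms T_C = 205.37 K and T_H = 294.82 K, so ΔT = 89.44 K.
COP_Carnot = T_C/ΔT = 205.37/89.44 = 2.296.
Ẇ_min = Q̇/COP_Carnot = 2760/2.296 = 1202 W.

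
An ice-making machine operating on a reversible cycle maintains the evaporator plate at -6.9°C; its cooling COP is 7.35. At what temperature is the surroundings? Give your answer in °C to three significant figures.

29.3 °C

COP_R = T_C/(T_H − T_C) gives T_H − T_C = T_C/COP.
With T_C = 266.25 K, T_H = 266.25 × (1 + 1/7.35) = 302.47 K.
Converting, 302.47 K = 29.32°C.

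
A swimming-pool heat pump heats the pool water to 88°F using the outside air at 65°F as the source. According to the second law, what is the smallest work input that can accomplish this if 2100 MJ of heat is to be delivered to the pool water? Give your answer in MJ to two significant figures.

In absolute terms T_C = 291.48 K and T_H = 304.26 K, so ΔT = 12.78 K.
The reversible limit is COP_HP = T_H/ΔT = 23.81, so W_min = Q_H/COP = Q_H·ΔT/T_H.
W_min = 2100 × 12.78/304.26 = 88.19 MJ.

88 MJ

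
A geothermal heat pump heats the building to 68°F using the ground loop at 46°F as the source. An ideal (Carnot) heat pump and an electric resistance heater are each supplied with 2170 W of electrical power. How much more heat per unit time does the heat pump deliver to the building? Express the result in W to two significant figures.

50000 W

In absolute terms T_C = 280.93 K and T_H = 293.15 K, so ΔT = 12.22 K.
COP_Carnot = T_H/ΔT = 293.15/12.22 = 23.99.
The heat pump delivers Q̇_H = COP × Ẇ = 52050 W; the resistance heater delivers Ẇ = 2170 W.
Extra = (COP − 1)·Ẇ = 49880 W.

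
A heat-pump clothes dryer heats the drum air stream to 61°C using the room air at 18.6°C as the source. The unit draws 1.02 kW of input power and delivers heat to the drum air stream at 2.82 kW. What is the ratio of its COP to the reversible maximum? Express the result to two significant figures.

COP_actual = Q̇_H/Ẇ = 2.820/1.020 = 2.765.
In absolute terms T_C = 291.75 K and T_H = 334.15 K, so ΔT = 42.40 K.
COP_Carnot = T_H/ΔT = 334.15/42.40 = 7.881.
η_II = COP_actual/COP_Carnot = 2.765/7.881 = 0.3508.

0.35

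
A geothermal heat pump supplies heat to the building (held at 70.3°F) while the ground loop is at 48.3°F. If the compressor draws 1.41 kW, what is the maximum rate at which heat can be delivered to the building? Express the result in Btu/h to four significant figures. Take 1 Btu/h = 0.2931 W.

In absolute terms T_C = 282.21 K and T_H = 294.43 K, so ΔT = 12.22 K.
COP_Carnot = T_H/ΔT = 294.43/12.22 = 24.09.
Q̇_max = COP_Carnot × Ẇ = 24.09 × 1.410 kW = 33.97 kW = 115900 Btu/h.

115900 Btu/h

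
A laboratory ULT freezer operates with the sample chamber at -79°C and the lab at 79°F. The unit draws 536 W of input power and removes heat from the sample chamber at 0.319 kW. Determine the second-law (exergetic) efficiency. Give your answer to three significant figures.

Converting, Q̇_C = 0.3190 kW = 319.0 W, so COP_actual = Q̇_C/Ẇ = 319.0/536.0 = 0.5951.
In absolute terms T_C = 194.15 K and T_H = 299.26 K, so ΔT = 105.1 K.
COP_Carnot = T_C/ΔT = 194.15/105.1 = 1.847.
η_II = COP_actual/COP_Carnot = 0.5951/1.847 = 0.3222.

0.322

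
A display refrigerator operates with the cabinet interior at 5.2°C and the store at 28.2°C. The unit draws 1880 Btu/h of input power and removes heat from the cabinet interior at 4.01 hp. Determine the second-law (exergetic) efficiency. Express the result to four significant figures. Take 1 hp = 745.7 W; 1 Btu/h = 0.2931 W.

Converting, Q̇_C = 4.010 hp = 10200 Btu/h, so COP_actual = Q̇_C/Ẇ = 10200/1880 = 5.427.
In absolute terms T_C = 278.35 K and T_H = 301.35 K, so ΔT = 23.00 K.
COP_Carnot = T_C/ΔT = 278.35/23.00 = 12.10.
η_II = COP_actual/COP_Carnot = 5.427/12.10 = 0.4484.

0.4484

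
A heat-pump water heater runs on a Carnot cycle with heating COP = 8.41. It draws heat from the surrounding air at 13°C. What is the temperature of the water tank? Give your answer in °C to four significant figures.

COP_HP = T_H/(T_H − T_C) rearranges to T_H = COP·T_C/(COP − 1).
With T_C = 286.15 K, T_H = 8.41 × 286.15/7.410 = 324.77 K.
Converting, 324.77 K = 51.62°C.

51.62 °C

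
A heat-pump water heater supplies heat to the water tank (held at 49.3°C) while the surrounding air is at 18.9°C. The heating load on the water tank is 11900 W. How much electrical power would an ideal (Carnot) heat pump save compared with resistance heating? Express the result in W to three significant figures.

10800 W

In absolute terms T_C = 292.05 K and T_H = 322.45 K, so ΔT = 30.40 K.
COP_Carnot = T_H/ΔT = 322.45/30.40 = 10.61.
Resistance heating needs Ẇ_res = Q̇_H = 11900 W; the reversible heat pump needs only Ẇ_hp = Q̇_H/COP = 1122 W.
Saving = 11900 − 1122 = 10780 W.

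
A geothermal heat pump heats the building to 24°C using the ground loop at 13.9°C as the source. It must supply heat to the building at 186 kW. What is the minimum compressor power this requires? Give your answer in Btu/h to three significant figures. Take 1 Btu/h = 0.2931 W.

In absolute terms T_C = 287.05 K and T_H = 297.15 K, so ΔT = 10.10 K.
COP_Carnot = T_H/ΔT = 297.15/10.10 = 29.42.
Ẇ_min = Q̇/COP_Carnot = 186.0/29.42 = 6.322 kW = 21570 Btu/h.

21600 Btu/h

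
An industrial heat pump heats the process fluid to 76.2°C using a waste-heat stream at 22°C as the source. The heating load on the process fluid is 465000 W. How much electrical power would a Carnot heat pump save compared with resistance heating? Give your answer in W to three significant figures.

393000 W

In absolute terms T_C = 295.15 K and T_H = 349.35 K, so ΔT = 54.20 K.
COP_Carnot = T_H/ΔT = 349.35/54.20 = 6.446.
Resistance heating needs Ẇ_res = Q̇_H = 465000 W; the reversible heat pump needs only Ẇ_hp = Q̇_H/COP = 72140 W.
Saving = 465000 − 72140 = 392900 W.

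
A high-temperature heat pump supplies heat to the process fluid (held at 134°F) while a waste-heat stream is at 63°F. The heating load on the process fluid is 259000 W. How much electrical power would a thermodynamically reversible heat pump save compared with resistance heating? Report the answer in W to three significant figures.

228000 W

In absolute terms T_C = 290.37 K and T_H = 329.82 K, so ΔT = 39.44 K.
COP_Carnot = T_H/ΔT = 329.82/39.44 = 8.362.
Resistance heating needs Ẇ_res = Q̇_H = 259000 W; the reversible heat pump needs only Ẇ_hp = Q̇_H/COP = 30980 W.
Saving = 259000 − 30980 = 228000 W.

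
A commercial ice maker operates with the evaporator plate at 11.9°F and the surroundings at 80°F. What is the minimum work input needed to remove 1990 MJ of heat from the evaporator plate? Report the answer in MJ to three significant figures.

In absolute terms T_C = 261.98 K and T_H = 299.82 K, so ΔT = 37.83 K.
The reversible limit is COP_R = T_C/ΔT = 6.925, so W_min = Q_C/COP = Q_C·ΔT/T_C.
W_min = 1990 × 37.83/261.98 = 287.4 MJ.

287 MJ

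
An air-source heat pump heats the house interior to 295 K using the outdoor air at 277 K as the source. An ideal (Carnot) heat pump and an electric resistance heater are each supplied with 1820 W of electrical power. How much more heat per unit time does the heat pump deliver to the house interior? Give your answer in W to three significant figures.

The reservoir spacing is ΔT = 295 − 277 = 18.00 K.
COP_Carnot = T_H/ΔT = 295.00/18.00 = 16.39.
The heat pump delivers Q̇_H = COP × Ẇ = 29830 W; the resistance heater delivers Ẇ = 1820 W.
Extra = (COP − 1)·Ẇ = 28010 W.

28000 W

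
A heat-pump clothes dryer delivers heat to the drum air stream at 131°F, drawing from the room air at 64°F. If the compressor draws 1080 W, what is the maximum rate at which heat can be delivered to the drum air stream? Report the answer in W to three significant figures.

In absolute terms T_C = 290.93 K and T_H = 328.15 K, so ΔT = 37.22 K.
COP_Carnot = T_H/ΔT = 328.15/37.22 = 8.816.
Q̇_max = COP_Carnot × Ẇ = 8.816 × 1080 W = 9521 W.

9520 W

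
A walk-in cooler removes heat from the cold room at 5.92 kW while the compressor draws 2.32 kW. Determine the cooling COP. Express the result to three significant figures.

2.55

The first law gives Q̇_H = Q̇_C + Ẇ, so the three rates are Q̇_C = 5.920, Q̇_H = 8.240, Ẇ = 2.320 kW.
COP_R = Q̇_C/Ẇ = 5.920/2.320 = 2.552.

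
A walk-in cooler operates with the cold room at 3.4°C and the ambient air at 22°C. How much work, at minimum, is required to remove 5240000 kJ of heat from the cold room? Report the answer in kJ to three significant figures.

352000 kJ

In absolute terms T_C = 276.55 K and T_H = 295.15 K, so ΔT = 18.60 K.
The reversible limit is COP_R = T_C/ΔT = 14.87, so W_min = Q_C/COP = Q_C·ΔT/T_C.
W_min = 5240000 × 18.60/276.55 = 352400 kJ.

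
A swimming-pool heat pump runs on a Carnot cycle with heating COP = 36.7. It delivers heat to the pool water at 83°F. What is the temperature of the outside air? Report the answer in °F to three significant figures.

68.2 °F

COP_HP = T_H/(T_H − T_C) gives T_H − T_C = T_H/COP.
With T_H = 301.48 K, T_C = 301.48 × (1 − 1/36.7) = 293.27 K.
Converting, 293.27 K = 68.21°F.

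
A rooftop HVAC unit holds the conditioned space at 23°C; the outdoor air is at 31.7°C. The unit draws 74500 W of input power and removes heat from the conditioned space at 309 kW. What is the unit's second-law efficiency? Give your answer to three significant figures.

0.122

Converting, Q̇_C = 309.0 kW = 309000 W, so COP_actual = Q̇_C/Ẇ = 309000/74500 = 4.148.
In absolute terms T_C = 296.15 K and T_H = 304.85 K, so ΔT = 8.700 K.
COP_Carnot = T_C/ΔT = 296.15/8.700 = 34.04.
η_II = COP_actual/COP_Carnot = 4.148/34.04 = 0.1218.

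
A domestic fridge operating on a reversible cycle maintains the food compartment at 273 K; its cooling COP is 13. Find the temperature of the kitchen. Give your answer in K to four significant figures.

294.0 K

COP_R = T_C/(T_H − T_C) gives T_H − T_C = T_C/COP.
With T_C = 273.00 K, T_H = 273.00 × (1 + 1/13) = 294.00 K.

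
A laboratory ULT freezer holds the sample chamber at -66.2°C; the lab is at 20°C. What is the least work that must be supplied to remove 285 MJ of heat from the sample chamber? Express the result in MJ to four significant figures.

118.7 MJ

In absolute terms T_C = 206.95 K and T_H = 293.15 K, so ΔT = 86.20 K.
The reversible limit is COP_R = T_C/ΔT = 2.401, so W_min = Q_C/COP = Q_C·ΔT/T_C.
W_min = 285.0 × 86.20/206.95 = 118.7 MJ.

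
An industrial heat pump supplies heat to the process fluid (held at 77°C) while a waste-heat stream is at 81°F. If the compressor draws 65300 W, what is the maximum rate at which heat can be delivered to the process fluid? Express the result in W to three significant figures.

In absolute terms T_C = 300.37 K and T_H = 350.15 K, so ΔT = 49.78 K.
COP_Carnot = T_H/ΔT = 350.15/49.78 = 7.034.
Q̇_max = COP_Carnot × Ẇ = 7.034 × 65300 W = 459300 W.

459000 W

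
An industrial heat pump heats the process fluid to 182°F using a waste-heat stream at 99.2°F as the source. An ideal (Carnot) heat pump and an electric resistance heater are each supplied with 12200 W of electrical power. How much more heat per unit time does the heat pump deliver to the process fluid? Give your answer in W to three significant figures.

In absolute terms T_C = 310.48 K and T_H = 356.48 K, so ΔT = 46.00 K.
COP_Carnot = T_H/ΔT = 356.48/46.00 = 7.750.
The heat pump delivers Q̇_H = COP × Ẇ = 94550 W; the resistance heater delivers Ẇ = 12200 W.
Extra = (COP − 1)·Ẇ = 82350 W.

82300 W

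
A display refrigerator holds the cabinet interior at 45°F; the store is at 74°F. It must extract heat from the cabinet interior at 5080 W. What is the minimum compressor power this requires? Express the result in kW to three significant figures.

In absolute terms T_C = 280.37 K and T_H = 296.48 K, so ΔT = 16.11 K.
COP_Carnot = T_C/ΔT = 280.37/16.11 = 17.40.
Ẇ_min = Q̇/COP_Carnot = 5080/17.40 = 291.9 W = 0.2919 kW.

0.292 kW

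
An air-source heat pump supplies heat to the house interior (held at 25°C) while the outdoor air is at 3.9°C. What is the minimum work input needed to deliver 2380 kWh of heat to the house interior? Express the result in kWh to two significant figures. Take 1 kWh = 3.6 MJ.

In absolute terms T_C = 277.05 K and T_H = 298.15 K, so ΔT = 21.10 K.
The reversible limit is COP_HP = T_H/ΔT = 14.13, so W_min = Q_H/COP = Q_H·ΔT/T_H.
W_min = 2380 × 21.10/298.15 = 168.4 kWh.

170 kWh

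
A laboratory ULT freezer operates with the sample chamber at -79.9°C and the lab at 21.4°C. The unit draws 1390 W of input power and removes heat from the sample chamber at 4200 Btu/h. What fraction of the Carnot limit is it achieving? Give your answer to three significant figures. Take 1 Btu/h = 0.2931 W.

Converting, Q̇_C = 4200 Btu/h = 1231 W, so COP_actual = Q̇_C/Ẇ = 1231/1390 = 0.8856.
In absolute terms T_C = 193.25 K and T_H = 294.55 K, so ΔT = 101.3 K.
COP_Carnot = T_C/ΔT = 193.25/101.3 = 1.908.
η_II = COP_actual/COP_Carnot = 0.8856/1.908 = 0.4642.

0.464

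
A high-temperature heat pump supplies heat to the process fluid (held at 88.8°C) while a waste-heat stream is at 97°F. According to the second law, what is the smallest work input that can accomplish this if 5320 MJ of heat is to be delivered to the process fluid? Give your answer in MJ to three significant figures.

In absolute terms T_C = 309.26 K and T_H = 361.95 K, so ΔT = 52.69 K.
The reversible limit is COP_HP = T_H/ΔT = 6.870, so W_min = Q_H/COP = Q_H·ΔT/T_H.
W_min = 5320 × 52.69/361.95 = 774.4 MJ.

774 MJ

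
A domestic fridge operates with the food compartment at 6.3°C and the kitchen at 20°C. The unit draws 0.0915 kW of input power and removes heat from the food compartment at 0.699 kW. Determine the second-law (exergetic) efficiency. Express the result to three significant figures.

COP_actual = Q̇_C/Ẇ = 0.6990/0.09150 = 7.639.
In absolute terms T_C = 279.45 K and T_H = 293.15 K, so ΔT = 13.70 K.
COP_Carnot = T_C/ΔT = 279.45/13.70 = 20.40.
η_II = COP_actual/COP_Carnot = 7.639/20.40 = 0.3745.

0.375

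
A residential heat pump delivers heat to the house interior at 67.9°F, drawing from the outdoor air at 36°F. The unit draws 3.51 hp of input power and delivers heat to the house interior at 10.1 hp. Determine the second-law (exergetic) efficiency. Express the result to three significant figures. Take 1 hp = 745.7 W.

0.174

COP_actual = Q̇_H/Ẇ = 10.10/3.510 = 2.877.
In absolute terms T_C = 275.37 K and T_H = 293.09 K, so ΔT = 17.72 K.
COP_Carnot = T_H/ΔT = 293.09/17.72 = 16.54.
η_II = COP_actual/COP_Carnot = 2.877/16.54 = 0.1740.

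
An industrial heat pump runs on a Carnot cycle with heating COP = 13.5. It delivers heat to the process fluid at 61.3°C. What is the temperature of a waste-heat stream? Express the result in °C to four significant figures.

36.53 °C

COP_HP = T_H/(T_H − T_C) gives T_H − T_C = T_H/COP.
With T_H = 334.45 K, T_C = 334.45 × (1 − 1/13.5) = 309.68 K.
Converting, 309.68 K = 36.53°C.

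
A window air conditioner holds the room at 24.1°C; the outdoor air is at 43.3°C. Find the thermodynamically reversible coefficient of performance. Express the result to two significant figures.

15

In absolute terms T_C = 297.25 K and T_H = 316.45 K, so ΔT = 19.20 K.
For a reversible cycle, COP_Carnot = T_C/ΔT = 297.25/19.20 = 15.48.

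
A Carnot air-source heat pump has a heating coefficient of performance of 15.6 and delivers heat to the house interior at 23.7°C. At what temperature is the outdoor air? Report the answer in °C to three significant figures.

COP_HP = T_H/(T_H − T_C) gives T_H − T_C = T_H/COP.
With T_H = 296.85 K, T_C = 296.85 × (1 − 1/15.6) = 277.82 K.
Converting, 277.82 K = 4.67°C.

4.67 °C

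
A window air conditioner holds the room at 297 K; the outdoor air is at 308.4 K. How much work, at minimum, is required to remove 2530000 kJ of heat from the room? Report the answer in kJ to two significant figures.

The reservoir spacing is ΔT = 308.4 − 297 = 11.40 K.
The reversible limit is COP_R = T_C/ΔT = 26.05, so W_min = Q_C/COP = Q_C·ΔT/T_C.
W_min = 2530000 × 11.40/297.00 = 97110 kJ.

97000 kJ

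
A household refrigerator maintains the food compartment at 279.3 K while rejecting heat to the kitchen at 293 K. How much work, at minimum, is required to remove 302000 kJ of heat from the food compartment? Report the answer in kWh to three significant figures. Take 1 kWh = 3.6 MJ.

4.11 kWh

The reservoir spacing is ΔT = 293 − 279.3 = 13.70 K.
The reversible limit is COP_R = T_C/ΔT = 20.39, so W_min = Q_C/COP = Q_C·ΔT/T_C.
W_min = 302000 × 13.70/279.30 = 14810 kJ = 4.115 kWh.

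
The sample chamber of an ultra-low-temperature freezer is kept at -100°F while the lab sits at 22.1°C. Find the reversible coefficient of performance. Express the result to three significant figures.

2.09

In absolute terms T_C = 199.82 K and T_H = 295.25 K, so ΔT = 95.43 K.
For a reversible cycle, COP_Carnot = T_C/ΔT = 199.82/95.43 = 2.094.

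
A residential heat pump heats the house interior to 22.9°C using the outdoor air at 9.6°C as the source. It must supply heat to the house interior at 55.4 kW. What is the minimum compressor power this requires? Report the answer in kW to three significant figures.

2.49 kW

In absolute terms T_C = 282.75 K and T_H = 296.05 K, so ΔT = 13.30 K.
COP_Carnot = T_H/ΔT = 296.05/13.30 = 22.26.
Ẇ_min = Q̇/COP_Carnot = 55.40/22.26 = 2.489 kW.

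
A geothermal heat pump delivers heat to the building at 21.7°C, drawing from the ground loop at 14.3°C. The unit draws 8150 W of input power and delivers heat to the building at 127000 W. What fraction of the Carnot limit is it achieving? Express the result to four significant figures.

COP_actual = Q̇_H/Ẇ = 127000/8150 = 15.58.
In absolute terms T_C = 287.45 K and T_H = 294.85 K, so ΔT = 7.400 K.
COP_Carnot = T_H/ΔT = 294.85/7.400 = 39.84.
η_II = COP_actual/COP_Carnot = 15.58/39.84 = 0.3911.

0.3911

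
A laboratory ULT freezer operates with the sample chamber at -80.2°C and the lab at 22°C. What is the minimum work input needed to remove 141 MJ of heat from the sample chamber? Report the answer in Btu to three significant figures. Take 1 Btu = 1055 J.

In absolute terms T_C = 192.95 K and T_H = 295.15 K, so ΔT = 102.2 K.
The reversible limit is COP_R = T_C/ΔT = 1.888, so W_min = Q_C/COP = Q_C·ΔT/T_C.
W_min = 141.0 × 102.2/192.95 = 74.68 MJ = 70790 Btu.

70800 Btu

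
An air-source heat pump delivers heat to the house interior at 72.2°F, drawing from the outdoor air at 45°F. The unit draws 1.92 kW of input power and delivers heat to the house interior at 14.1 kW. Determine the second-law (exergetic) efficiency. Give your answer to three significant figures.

COP_actual = Q̇_H/Ẇ = 14.10/1.920 = 7.344.
In absolute terms T_C = 280.37 K and T_H = 295.48 K, so ΔT = 15.11 K.
COP_Carnot = T_H/ΔT = 295.48/15.11 = 19.55.
η_II = COP_actual/COP_Carnot = 7.344/19.55 = 0.3756.

0.376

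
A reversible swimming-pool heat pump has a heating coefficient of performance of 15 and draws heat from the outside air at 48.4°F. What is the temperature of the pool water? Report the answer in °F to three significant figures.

84.7 °F

COP_HP = T_H/(T_H − T_C) rearranges to T_H = COP·T_C/(COP − 1).
With T_C = 282.26 K, T_H = 15 × 282.26/14.00 = 302.42 K.
Converting, 302.42 K = 84.69°F.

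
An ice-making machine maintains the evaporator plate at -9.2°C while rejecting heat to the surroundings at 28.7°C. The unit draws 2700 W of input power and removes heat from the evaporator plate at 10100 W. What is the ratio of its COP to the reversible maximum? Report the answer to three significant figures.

0.537

COP_actual = Q̇_C/Ẇ = 10100/2700 = 3.741.
In absolute terms T_C = 263.95 K and T_H = 301.85 K, so ΔT = 37.90 K.
COP_Carnot = T_C/ΔT = 263.95/37.90 = 6.964.
η_II = COP_actual/COP_Carnot = 3.741/6.964 = 0.5371.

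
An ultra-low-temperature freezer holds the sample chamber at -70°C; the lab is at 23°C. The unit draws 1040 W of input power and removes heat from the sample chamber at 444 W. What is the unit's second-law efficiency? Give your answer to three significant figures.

0.195

COP_actual = Q̇_C/Ẇ = 444.0/1040 = 0.4269.
In absolute terms T_C = 203.15 K and T_H = 296.15 K, so ΔT = 93.00 K.
COP_Carnot = T_C/ΔT = 203.15/93.00 = 2.184.
η_II = COP_actual/COP_Carnot = 0.4269/2.184 = 0.1954.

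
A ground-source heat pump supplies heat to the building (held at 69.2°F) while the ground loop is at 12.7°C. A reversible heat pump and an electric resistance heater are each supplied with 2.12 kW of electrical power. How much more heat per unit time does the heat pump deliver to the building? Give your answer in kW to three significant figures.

In absolute terms T_C = 285.85 K and T_H = 293.82 K, so ΔT = 7.967 K.
COP_Carnot = T_H/ΔT = 293.82/7.967 = 36.88.
The heat pump delivers Q̇_H = COP × Ẇ = 78.19 kW; the resistance heater delivers Ẇ = 2.120 kW.
Extra = (COP − 1)·Ẇ = 76.07 kW.

76.1 kW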